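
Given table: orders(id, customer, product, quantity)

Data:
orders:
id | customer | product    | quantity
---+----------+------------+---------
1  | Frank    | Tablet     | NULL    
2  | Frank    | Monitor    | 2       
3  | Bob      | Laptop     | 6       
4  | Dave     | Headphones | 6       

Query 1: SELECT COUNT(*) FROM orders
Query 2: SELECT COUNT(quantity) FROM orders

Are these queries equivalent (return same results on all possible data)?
No, not equivalent

Query 1 returns: [(4,)]
Query 2 returns: [(3,)]

Reason: COUNT(*) includes NULLs, COUNT(column) excludes them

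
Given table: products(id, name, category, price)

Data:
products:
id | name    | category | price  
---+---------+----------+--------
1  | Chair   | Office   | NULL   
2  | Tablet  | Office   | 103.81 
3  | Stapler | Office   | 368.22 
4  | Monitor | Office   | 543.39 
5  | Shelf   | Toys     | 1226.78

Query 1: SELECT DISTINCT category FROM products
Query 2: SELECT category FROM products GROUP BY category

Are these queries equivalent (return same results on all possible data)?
Yes, equivalent

Both queries return: [('Office',), ('Toys',)]

Reason: Both get unique categorys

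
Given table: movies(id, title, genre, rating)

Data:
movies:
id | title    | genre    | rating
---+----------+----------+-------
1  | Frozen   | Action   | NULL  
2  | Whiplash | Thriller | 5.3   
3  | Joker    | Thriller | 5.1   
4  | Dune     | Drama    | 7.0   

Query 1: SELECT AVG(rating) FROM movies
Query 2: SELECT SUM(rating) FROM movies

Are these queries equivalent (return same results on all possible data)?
No, not equivalent

Query 1 returns: [(5.8,)]
Query 2 returns: [(17.4,)]

Reason: AVG vs SUM give different aggregate values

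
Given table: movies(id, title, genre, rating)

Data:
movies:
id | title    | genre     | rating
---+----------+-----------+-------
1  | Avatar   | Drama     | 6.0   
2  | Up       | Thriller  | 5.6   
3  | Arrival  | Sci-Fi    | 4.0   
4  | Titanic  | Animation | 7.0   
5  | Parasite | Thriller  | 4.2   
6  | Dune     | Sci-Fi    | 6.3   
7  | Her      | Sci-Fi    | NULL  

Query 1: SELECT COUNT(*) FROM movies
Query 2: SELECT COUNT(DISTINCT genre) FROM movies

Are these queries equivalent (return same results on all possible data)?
No, not equivalent

Query 1 returns: [(7,)]
Query 2 returns: [(4,)]

Reason: COUNT(*) counts rows, COUNT(DISTINCT genre) counts unique genres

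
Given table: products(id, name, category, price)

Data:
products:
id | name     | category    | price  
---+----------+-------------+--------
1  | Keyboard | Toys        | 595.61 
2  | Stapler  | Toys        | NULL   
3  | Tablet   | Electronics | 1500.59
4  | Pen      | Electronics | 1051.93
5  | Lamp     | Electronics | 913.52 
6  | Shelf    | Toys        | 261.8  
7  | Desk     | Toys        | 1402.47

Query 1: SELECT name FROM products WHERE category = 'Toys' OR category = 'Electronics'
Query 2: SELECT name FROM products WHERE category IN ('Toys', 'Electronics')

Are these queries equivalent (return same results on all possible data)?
Yes, equivalent

Both queries return: [('Desk',), ('Keyboard',), ('Lamp',), ('Pen',), ('Shelf',), ('Stapler',), ('Tablet',)]

Reason: OR vs IN are equivalent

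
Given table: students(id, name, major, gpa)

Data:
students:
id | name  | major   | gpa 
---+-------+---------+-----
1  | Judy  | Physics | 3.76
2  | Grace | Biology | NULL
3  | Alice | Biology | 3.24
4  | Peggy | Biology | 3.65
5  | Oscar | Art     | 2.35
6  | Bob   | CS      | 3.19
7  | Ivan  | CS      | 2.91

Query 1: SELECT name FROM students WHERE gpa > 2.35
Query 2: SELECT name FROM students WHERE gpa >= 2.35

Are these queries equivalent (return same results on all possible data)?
No, not equivalent

Query 1 returns: [('Judy',), ('Alice',), ('Peggy',), ('Bob',), ('Ivan',)]
Query 2 returns: [('Judy',), ('Alice',), ('Peggy',), ('Oscar',), ('Bob',), ('Ivan',)]

Reason: > vs >= gives different results when gpa = 2.35 exists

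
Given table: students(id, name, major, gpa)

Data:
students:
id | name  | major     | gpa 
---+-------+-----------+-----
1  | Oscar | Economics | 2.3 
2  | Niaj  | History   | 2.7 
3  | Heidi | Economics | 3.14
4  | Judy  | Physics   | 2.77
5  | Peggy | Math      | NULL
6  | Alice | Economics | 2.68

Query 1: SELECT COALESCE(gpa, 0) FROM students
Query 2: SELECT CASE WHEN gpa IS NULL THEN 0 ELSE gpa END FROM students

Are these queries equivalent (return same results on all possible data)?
Yes, equivalent

Both queries return: [(0,), (2.3,), (2.68,), (2.7,), (2.77,), (3.14,)]

Reason: COALESCE vs CASE for NULL handling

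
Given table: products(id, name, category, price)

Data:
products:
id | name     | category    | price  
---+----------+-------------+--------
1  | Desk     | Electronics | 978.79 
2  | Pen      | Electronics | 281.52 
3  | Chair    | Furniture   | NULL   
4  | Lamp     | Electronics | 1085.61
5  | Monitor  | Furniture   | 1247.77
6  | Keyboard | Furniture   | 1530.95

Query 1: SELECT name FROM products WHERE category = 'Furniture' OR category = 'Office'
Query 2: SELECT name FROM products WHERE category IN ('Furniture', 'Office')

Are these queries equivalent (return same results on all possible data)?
Yes, equivalent

Both queries return: [('Chair',), ('Keyboard',), ('Monitor',)]

Reason: OR vs IN are equivalent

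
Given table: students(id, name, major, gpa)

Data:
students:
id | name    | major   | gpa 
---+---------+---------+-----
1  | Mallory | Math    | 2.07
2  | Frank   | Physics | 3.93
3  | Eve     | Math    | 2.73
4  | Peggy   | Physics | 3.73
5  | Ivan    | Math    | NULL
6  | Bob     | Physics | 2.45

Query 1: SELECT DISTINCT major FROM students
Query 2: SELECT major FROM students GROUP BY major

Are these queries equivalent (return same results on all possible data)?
Yes, equivalent

Both queries return: [('Math',), ('Physics',)]

Reason: Both get unique majors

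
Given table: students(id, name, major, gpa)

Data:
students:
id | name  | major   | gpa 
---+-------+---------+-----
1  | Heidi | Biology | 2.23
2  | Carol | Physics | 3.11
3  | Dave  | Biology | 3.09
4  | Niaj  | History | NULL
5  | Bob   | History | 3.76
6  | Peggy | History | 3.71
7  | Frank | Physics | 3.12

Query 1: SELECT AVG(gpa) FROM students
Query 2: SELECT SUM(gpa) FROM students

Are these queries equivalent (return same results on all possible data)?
No, not equivalent

Query 1 returns: [(3.17,)]
Query 2 returns: [(19.02,)]

Reason: AVG vs SUM give different aggregate values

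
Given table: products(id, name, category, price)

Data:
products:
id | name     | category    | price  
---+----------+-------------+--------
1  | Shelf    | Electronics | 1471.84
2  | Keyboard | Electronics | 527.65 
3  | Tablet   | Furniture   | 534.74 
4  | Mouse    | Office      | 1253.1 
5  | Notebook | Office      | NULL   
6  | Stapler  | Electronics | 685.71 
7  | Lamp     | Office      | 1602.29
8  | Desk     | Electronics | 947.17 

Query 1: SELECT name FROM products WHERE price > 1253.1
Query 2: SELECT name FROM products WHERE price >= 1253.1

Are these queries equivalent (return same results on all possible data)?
No, not equivalent

Query 1 returns: [('Shelf',), ('Lamp',)]
Query 2 returns: [('Shelf',), ('Mouse',), ('Lamp',)]

Reason: > vs >= gives different results when price = 1253.1 exists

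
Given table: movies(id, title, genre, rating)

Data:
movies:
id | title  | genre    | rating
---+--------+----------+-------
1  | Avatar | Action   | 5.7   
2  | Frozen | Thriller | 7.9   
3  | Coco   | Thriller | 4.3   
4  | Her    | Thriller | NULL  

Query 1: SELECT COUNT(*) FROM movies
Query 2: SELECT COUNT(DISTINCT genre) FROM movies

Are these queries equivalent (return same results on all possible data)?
No, not equivalent

Query 1 returns: [(4,)]
Query 2 returns: [(2,)]

Reason: COUNT(*) counts rows, COUNT(DISTINCT genre) counts unique genres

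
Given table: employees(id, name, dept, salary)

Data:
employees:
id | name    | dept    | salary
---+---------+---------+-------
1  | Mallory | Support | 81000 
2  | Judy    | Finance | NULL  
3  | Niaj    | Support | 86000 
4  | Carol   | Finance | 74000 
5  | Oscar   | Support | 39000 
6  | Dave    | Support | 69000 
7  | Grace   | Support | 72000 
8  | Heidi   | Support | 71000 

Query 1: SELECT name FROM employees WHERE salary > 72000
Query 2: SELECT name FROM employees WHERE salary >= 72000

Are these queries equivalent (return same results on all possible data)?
No, not equivalent

Query 1 returns: [('Mallory',), ('Niaj',), ('Carol',)]
Query 2 returns: [('Mallory',), ('Niaj',), ('Carol',), ('Grace',)]

Reason: > vs >= gives different results when salary = 72000 exists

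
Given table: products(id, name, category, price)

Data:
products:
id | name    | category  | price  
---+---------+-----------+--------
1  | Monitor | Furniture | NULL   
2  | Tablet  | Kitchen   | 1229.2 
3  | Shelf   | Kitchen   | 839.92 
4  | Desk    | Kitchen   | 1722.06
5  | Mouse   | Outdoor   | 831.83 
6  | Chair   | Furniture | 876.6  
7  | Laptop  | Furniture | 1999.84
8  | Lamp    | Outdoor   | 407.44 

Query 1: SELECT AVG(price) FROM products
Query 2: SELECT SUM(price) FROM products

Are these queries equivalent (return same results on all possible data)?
No, not equivalent

Query 1 returns: [(1129.5557142857144,)]
Query 2 returns: [(7906.89,)]

Reason: AVG vs SUM give different aggregate values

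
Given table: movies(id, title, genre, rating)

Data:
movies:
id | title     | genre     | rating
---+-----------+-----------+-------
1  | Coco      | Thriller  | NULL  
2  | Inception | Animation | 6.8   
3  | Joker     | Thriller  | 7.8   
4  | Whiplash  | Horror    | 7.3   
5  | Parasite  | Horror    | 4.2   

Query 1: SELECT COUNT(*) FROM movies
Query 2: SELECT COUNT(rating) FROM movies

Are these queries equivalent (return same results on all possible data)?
No, not equivalent

Query 1 returns: [(5,)]
Query 2 returns: [(4,)]

Reason: COUNT(*) includes NULLs, COUNT(column) excludes them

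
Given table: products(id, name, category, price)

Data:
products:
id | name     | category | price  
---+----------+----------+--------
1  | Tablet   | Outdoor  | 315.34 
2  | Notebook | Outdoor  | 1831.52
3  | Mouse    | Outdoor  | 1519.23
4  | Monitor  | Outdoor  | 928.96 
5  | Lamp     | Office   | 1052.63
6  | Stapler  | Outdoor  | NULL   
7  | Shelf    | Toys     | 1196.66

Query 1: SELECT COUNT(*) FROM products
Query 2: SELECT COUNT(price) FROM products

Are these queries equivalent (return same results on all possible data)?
No, not equivalent

Query 1 returns: [(7,)]
Query 2 returns: [(6,)]

Reason: COUNT(*) includes NULLs, COUNT(column) excludes them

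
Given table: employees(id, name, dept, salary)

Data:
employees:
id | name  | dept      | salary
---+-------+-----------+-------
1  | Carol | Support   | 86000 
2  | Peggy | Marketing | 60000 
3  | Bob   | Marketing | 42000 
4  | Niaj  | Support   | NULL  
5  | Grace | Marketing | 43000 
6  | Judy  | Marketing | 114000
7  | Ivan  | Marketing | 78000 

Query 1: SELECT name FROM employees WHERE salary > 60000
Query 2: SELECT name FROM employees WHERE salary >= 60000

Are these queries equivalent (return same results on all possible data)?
No, not equivalent

Query 1 returns: [('Carol',), ('Judy',), ('Ivan',)]
Query 2 returns: [('Carol',), ('Peggy',), ('Judy',), ('Ivan',)]

Reason: > vs >= gives different results when salary = 60000 exists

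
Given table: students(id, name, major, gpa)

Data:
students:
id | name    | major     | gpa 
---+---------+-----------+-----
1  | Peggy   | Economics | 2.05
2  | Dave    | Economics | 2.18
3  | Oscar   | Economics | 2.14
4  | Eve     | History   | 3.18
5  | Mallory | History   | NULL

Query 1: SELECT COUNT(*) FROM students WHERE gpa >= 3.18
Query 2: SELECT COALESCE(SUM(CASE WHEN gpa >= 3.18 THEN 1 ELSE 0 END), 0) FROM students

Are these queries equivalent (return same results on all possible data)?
Yes, equivalent

Both queries return: [(1,)]

Reason: COUNT with WHERE vs conditional SUM (COALESCE handles empty-table NULL)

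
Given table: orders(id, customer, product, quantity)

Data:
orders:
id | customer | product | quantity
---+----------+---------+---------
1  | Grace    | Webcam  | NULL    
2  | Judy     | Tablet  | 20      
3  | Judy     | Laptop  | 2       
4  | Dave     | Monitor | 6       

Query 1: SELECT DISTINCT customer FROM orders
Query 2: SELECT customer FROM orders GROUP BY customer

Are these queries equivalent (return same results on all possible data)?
Yes, equivalent

Both queries return: [('Dave',), ('Grace',), ('Judy',)]

Reason: Both get unique customers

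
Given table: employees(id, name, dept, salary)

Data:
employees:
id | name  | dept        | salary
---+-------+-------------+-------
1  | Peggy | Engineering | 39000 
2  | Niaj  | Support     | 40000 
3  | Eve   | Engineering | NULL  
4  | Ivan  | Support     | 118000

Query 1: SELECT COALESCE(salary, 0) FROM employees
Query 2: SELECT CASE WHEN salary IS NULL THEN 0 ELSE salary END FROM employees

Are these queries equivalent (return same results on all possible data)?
Yes, equivalent

Both queries return: [(0,), (39000,), (40000,), (118000,)]

Reason: COALESCE vs CASE for NULL handling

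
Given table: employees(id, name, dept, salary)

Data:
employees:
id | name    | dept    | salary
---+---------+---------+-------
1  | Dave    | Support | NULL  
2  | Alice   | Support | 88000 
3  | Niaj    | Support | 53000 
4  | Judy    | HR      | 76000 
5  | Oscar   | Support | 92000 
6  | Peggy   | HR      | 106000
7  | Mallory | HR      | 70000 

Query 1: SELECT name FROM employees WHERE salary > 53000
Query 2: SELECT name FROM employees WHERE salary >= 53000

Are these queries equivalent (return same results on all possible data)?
No, not equivalent

Query 1 returns: [('Alice',), ('Judy',), ('Oscar',), ('Peggy',), ('Mallory',)]
Query 2 returns: [('Alice',), ('Niaj',), ('Judy',), ('Oscar',), ('Peggy',), ('Mallory',)]

Reason: > vs >= gives different results when salary = 53000 exists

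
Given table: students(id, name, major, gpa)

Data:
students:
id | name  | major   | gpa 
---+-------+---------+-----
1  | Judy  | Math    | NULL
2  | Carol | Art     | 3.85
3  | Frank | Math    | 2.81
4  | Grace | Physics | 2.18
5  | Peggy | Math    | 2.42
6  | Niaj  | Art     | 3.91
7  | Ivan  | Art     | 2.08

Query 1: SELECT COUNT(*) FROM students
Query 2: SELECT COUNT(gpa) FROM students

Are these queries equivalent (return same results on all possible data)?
No, not equivalent

Query 1 returns: [(7,)]
Query 2 returns: [(6,)]

Reason: COUNT(*) includes NULLs, COUNT(column) excludes them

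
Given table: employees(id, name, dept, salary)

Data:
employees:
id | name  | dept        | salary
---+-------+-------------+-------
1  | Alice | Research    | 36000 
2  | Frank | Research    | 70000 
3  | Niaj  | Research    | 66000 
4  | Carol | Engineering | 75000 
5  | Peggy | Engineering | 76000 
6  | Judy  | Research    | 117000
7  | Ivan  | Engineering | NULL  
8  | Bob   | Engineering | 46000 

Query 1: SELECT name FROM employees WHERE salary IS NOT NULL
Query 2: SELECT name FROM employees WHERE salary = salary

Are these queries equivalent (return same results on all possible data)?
Yes, equivalent

Both queries return: [('Alice',), ('Bob',), ('Carol',), ('Frank',), ('Judy',), ('Niaj',), ('Peggy',)]

Reason: IS NOT NULL vs self-equality (both exclude NULLs)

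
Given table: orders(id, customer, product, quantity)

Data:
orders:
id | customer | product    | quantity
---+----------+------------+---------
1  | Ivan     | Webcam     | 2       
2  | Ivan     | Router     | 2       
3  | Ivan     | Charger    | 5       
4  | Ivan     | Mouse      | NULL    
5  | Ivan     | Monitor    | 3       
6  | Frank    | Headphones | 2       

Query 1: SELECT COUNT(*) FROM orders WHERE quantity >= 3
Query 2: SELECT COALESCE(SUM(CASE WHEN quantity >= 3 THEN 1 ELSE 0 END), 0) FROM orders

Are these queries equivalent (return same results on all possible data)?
Yes, equivalent

Both queries return: [(2,)]

Reason: COUNT with WHERE vs conditional SUM (COALESCE handles empty-table NULL)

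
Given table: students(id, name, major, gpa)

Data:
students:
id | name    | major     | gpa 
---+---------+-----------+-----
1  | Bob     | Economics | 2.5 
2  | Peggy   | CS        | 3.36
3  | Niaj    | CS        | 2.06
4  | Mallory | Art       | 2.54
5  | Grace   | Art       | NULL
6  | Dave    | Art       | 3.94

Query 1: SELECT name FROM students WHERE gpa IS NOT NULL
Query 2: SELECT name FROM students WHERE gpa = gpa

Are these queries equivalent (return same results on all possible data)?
Yes, equivalent

Both queries return: [('Bob',), ('Dave',), ('Mallory',), ('Niaj',), ('Peggy',)]

Reason: IS NOT NULL vs self-equality (both exclude NULLs)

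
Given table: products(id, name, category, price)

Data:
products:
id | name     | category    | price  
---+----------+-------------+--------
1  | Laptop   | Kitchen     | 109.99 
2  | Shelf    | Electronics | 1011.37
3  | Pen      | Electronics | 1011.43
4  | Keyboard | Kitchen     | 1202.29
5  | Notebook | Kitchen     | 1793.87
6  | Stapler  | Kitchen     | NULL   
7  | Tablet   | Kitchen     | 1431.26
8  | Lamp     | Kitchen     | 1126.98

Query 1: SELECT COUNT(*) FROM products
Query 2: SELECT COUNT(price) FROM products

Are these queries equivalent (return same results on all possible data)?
No, not equivalent

Query 1 returns: [(8,)]
Query 2 returns: [(7,)]

Reason: COUNT(*) includes NULLs, COUNT(column) excludes them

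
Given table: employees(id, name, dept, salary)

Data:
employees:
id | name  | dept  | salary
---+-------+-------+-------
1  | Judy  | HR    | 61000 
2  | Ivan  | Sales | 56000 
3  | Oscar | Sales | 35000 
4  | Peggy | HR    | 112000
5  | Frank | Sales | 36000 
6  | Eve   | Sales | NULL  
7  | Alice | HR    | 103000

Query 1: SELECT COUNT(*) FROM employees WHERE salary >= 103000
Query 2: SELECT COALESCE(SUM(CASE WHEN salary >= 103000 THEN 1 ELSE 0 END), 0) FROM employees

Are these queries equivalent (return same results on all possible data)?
Yes, equivalent

Both queries return: [(2,)]

Reason: COUNT with WHERE vs conditional SUM (COALESCE handles empty-table NULL)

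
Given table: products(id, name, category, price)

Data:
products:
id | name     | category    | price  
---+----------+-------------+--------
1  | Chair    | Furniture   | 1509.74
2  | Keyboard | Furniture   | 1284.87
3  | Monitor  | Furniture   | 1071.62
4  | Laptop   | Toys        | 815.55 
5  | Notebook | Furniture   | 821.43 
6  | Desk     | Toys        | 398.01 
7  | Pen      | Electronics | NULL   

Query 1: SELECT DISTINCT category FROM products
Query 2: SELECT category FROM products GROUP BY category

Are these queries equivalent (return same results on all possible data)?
Yes, equivalent

Both queries return: [('Electronics',), ('Furniture',), ('Toys',)]

Reason: Both get unique categorys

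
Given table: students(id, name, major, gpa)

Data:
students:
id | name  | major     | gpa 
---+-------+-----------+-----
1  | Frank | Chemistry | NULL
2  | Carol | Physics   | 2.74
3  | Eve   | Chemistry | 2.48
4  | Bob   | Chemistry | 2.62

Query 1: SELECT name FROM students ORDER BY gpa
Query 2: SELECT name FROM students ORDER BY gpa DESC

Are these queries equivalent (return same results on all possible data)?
No, not equivalent

Query 1 returns: [('Frank',), ('Eve',), ('Bob',), ('Carol',)]
Query 2 returns: [('Carol',), ('Bob',), ('Eve',), ('Frank',)]

Reason: ASC vs DESC gives opposite ordering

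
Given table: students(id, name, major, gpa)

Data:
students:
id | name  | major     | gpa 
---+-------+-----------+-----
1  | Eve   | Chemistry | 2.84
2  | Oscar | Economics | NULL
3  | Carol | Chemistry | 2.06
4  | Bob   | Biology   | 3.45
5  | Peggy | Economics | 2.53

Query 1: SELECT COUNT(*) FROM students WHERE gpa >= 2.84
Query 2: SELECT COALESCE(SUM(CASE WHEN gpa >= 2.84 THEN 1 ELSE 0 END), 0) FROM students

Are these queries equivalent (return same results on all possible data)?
Yes, equivalent

Both queries return: [(2,)]

Reason: COUNT with WHERE vs conditional SUM (COALESCE handles empty-table NULL)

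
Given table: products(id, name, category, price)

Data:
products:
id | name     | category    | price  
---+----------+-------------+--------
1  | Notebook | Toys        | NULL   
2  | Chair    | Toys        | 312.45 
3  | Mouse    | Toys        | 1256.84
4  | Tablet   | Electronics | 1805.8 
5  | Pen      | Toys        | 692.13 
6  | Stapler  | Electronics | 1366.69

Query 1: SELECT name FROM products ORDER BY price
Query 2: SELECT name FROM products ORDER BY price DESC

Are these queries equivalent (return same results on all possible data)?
No, not equivalent

Query 1 returns: [('Notebook',), ('Chair',), ('Pen',), ('Mouse',), ('Stapler',), ('Tablet',)]
Query 2 returns: [('Tablet',), ('Stapler',), ('Mouse',), ('Pen',), ('Chair',), ('Notebook',)]

Reason: ASC vs DESC gives opposite ordering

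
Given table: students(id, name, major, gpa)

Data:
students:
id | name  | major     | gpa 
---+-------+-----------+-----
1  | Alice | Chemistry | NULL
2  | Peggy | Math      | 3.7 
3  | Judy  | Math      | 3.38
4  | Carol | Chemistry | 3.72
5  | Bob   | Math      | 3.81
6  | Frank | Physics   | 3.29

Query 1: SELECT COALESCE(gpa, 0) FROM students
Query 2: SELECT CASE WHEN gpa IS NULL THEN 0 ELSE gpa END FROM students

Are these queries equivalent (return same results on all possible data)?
Yes, equivalent

Both queries return: [(0,), (3.29,), (3.38,), (3.7,), (3.72,), (3.81,)]

Reason: COALESCE vs CASE for NULL handling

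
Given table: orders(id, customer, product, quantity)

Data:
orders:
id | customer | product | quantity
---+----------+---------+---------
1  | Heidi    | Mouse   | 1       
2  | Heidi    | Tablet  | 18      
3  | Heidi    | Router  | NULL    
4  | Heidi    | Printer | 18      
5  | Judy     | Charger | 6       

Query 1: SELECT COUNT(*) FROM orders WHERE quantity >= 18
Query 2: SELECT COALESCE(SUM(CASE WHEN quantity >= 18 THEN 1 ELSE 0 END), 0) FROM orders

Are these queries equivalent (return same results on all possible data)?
Yes, equivalent

Both queries return: [(2,)]

Reason: COUNT with WHERE vs conditional SUM (COALESCE handles empty-table NULL)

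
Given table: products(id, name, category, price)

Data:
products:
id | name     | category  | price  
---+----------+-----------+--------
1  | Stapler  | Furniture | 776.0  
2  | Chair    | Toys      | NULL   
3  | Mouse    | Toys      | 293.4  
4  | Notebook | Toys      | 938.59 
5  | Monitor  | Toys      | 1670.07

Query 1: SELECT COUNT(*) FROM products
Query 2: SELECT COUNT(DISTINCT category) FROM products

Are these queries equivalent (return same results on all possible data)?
No, not equivalent

Query 1 returns: [(5,)]
Query 2 returns: [(2,)]

Reason: COUNT(*) counts rows, COUNT(DISTINCT category) counts unique categorys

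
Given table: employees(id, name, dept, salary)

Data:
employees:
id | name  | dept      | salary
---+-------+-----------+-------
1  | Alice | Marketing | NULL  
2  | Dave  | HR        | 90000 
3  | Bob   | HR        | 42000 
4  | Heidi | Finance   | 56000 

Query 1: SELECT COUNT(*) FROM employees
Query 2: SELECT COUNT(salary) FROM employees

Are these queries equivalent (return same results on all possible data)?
No, not equivalent

Query 1 returns: [(4,)]
Query 2 returns: [(3,)]

Reason: COUNT(*) includes NULLs, COUNT(column) excludes them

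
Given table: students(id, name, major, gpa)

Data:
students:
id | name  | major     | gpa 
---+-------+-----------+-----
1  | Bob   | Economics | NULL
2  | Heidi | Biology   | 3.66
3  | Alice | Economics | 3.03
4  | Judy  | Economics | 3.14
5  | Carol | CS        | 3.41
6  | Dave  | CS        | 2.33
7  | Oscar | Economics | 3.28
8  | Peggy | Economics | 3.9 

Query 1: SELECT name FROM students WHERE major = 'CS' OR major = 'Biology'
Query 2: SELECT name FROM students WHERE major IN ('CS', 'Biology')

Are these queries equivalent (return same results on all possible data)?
Yes, equivalent

Both queries return: [('Carol',), ('Dave',), ('Heidi',)]

Reason: OR vs IN are equivalent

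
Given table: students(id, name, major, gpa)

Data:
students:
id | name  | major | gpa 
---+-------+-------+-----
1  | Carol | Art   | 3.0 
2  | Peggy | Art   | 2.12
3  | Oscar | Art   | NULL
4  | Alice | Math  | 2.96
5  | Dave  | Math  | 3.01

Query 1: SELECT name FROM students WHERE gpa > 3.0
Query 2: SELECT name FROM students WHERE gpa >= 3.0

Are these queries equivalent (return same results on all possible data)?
No, not equivalent

Query 1 returns: [('Dave',)]
Query 2 returns: [('Carol',), ('Dave',)]

Reason: > vs >= gives different results when gpa = 3.0 exists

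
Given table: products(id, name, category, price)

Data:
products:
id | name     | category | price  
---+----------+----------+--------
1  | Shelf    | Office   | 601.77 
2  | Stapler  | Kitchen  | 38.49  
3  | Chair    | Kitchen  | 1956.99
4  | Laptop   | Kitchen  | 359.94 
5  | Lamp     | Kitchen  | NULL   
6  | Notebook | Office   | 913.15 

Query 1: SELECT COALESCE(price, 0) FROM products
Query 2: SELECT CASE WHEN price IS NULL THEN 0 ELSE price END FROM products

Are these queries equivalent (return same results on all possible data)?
Yes, equivalent

Both queries return: [(0,), (38.49,), (359.94,), (601.77,), (913.15,), (1956.99,)]

Reason: COALESCE vs CASE for NULL handling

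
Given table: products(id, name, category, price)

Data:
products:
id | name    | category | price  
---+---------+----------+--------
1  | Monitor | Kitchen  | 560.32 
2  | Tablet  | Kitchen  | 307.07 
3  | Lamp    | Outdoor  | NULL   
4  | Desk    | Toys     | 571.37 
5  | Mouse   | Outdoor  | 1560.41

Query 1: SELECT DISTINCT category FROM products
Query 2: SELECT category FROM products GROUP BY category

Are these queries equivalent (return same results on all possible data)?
Yes, equivalent

Both queries return: [('Kitchen',), ('Outdoor',), ('Toys',)]

Reason: Both get unique categorys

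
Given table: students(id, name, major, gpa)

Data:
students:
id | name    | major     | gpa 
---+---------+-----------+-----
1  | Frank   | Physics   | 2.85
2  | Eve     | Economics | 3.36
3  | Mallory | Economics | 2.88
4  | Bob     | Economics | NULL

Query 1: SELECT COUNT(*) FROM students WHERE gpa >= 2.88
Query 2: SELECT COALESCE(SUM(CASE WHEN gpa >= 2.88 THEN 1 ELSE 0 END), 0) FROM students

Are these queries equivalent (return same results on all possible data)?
Yes, equivalent

Both queries return: [(2,)]

Reason: COUNT with WHERE vs conditional SUM (COALESCE handles empty-table NULL)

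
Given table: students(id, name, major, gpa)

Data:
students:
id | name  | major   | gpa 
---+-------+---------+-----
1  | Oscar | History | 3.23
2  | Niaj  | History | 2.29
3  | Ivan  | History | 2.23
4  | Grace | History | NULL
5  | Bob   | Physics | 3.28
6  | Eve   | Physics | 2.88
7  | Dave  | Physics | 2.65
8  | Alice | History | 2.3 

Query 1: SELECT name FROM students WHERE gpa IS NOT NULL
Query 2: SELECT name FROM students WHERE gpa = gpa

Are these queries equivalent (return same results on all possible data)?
Yes, equivalent

Both queries return: [('Alice',), ('Bob',), ('Dave',), ('Eve',), ('Ivan',), ('Niaj',), ('Oscar',)]

Reason: IS NOT NULL vs self-equality (both exclude NULLs)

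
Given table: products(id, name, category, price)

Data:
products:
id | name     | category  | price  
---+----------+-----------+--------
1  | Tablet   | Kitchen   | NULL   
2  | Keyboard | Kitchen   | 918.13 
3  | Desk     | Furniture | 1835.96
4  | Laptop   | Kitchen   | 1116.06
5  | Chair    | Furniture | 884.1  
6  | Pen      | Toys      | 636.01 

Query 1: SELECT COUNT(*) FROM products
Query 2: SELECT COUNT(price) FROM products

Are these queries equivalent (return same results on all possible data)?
No, not equivalent

Query 1 returns: [(6,)]
Query 2 returns: [(5,)]

Reason: COUNT(*) includes NULLs, COUNT(column) excludes them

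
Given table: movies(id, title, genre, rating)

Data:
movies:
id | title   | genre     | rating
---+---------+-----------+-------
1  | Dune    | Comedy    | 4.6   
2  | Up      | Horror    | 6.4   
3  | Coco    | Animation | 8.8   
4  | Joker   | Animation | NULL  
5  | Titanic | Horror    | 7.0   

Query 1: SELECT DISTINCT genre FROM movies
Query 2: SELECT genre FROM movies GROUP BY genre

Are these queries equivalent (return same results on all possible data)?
Yes, equivalent

Both queries return: [('Animation',), ('Comedy',), ('Horror',)]

Reason: Both get unique genres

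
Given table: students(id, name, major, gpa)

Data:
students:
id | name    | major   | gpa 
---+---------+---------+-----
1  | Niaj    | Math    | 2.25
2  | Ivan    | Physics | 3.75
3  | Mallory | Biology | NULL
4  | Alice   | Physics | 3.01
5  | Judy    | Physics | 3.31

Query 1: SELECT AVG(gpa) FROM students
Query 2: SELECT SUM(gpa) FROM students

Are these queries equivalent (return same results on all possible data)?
No, not equivalent

Query 1 returns: [(3.08,)]
Query 2 returns: [(12.32,)]

Reason: AVG vs SUM give different aggregate values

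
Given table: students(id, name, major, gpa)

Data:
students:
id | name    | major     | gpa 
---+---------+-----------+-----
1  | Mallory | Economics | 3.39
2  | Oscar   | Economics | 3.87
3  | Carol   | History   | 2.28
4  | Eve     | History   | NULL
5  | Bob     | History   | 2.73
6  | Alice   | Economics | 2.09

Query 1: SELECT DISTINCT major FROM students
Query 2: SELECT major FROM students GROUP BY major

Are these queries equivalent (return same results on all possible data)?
Yes, equivalent

Both queries return: [('Economics',), ('History',)]

Reason: Both get unique majors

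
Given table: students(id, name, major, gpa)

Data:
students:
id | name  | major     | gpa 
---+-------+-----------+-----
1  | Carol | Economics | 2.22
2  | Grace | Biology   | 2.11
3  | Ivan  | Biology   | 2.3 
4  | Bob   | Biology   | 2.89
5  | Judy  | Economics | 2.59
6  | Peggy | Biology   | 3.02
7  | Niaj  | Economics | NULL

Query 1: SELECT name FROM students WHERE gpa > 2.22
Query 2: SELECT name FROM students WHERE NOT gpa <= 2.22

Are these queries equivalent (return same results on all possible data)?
Yes, equivalent

Both queries return: [('Bob',), ('Ivan',), ('Judy',), ('Peggy',)]

Reason: Both filter gpa > 2.22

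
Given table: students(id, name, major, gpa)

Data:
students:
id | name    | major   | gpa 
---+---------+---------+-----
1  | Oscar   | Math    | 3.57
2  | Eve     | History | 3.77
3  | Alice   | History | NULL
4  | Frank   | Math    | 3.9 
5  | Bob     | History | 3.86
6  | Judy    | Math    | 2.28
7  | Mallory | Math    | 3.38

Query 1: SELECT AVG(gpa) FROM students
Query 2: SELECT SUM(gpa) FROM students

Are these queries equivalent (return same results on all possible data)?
No, not equivalent

Query 1 returns: [(3.4599999999999995,)]
Query 2 returns: [(20.759999999999998,)]

Reason: AVG vs SUM give different aggregate values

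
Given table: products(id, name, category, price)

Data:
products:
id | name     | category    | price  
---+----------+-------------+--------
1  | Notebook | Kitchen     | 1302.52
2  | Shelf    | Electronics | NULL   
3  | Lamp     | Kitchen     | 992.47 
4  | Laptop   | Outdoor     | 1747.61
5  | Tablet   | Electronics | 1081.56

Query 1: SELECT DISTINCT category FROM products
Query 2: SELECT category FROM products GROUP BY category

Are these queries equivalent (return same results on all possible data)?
Yes, equivalent

Both queries return: [('Electronics',), ('Kitchen',), ('Outdoor',)]

Reason: Both get unique categorys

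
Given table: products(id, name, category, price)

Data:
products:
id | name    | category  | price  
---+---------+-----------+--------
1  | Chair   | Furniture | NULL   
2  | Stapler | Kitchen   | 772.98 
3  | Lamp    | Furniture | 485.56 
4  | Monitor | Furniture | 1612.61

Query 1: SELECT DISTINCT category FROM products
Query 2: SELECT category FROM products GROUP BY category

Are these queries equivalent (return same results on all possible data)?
Yes, equivalent

Both queries return: [('Furniture',), ('Kitchen',)]

Reason: Both get unique categorys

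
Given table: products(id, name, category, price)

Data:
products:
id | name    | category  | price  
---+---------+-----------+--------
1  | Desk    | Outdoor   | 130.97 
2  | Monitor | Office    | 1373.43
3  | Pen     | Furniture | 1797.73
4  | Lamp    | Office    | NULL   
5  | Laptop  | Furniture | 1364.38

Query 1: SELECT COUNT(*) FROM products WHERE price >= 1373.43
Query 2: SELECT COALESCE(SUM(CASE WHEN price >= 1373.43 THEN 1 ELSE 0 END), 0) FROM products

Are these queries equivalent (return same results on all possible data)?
Yes, equivalent

Both queries return: [(2,)]

Reason: COUNT with WHERE vs conditional SUM (COALESCE handles empty-table NULL)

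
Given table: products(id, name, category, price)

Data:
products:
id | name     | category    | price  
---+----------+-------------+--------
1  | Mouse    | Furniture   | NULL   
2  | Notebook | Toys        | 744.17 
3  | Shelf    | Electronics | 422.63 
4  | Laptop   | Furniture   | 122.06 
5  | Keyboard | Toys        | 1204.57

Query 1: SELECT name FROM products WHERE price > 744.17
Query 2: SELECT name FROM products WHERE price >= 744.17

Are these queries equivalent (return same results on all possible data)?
No, not equivalent

Query 1 returns: [('Keyboard',)]
Query 2 returns: [('Notebook',), ('Keyboard',)]

Reason: > vs >= gives different results when price = 744.17 exists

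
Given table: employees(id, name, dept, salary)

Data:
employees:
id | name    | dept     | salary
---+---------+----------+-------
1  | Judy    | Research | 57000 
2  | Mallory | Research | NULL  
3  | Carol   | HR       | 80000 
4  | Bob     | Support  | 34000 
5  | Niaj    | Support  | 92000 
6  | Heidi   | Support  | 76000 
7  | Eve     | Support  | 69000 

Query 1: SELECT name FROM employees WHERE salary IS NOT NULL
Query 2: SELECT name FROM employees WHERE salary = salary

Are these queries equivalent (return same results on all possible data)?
Yes, equivalent

Both queries return: [('Bob',), ('Carol',), ('Eve',), ('Heidi',), ('Judy',), ('Niaj',)]

Reason: IS NOT NULL vs self-equality (both exclude NULLs)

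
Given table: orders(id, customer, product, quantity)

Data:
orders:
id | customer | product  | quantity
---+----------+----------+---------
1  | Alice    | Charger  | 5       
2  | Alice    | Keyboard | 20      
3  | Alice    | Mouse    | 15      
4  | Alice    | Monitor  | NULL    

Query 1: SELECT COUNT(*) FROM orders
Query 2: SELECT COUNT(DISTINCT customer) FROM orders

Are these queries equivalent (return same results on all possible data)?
No, not equivalent

Query 1 returns: [(4,)]
Query 2 returns: [(1,)]

Reason: COUNT(*) counts rows, COUNT(DISTINCT customer) counts unique customers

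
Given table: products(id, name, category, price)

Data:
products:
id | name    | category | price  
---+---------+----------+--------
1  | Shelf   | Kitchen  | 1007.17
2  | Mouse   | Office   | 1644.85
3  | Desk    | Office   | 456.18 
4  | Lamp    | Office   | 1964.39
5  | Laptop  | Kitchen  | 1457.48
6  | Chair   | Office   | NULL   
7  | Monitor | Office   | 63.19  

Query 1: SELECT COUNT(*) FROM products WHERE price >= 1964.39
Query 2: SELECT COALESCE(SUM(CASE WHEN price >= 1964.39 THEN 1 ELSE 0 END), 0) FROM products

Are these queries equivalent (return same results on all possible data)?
Yes, equivalent

Both queries return: [(1,)]

Reason: COUNT with WHERE vs conditional SUM (COALESCE handles empty-table NULL)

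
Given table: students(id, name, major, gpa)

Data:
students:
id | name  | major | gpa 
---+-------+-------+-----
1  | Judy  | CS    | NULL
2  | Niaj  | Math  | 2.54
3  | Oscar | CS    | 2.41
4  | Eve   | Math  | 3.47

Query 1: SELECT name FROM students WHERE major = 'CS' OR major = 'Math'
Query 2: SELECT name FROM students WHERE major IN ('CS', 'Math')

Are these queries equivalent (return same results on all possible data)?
Yes, equivalent

Both queries return: [('Eve',), ('Judy',), ('Niaj',), ('Oscar',)]

Reason: OR vs IN are equivalent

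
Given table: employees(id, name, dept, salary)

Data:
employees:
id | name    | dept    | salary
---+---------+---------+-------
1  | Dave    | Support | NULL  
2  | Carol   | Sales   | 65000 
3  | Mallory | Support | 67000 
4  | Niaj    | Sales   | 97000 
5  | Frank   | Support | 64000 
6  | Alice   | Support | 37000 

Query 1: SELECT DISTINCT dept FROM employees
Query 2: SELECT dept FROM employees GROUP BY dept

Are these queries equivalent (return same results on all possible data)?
Yes, equivalent

Both queries return: [('Sales',), ('Support',)]

Reason: Both get unique depts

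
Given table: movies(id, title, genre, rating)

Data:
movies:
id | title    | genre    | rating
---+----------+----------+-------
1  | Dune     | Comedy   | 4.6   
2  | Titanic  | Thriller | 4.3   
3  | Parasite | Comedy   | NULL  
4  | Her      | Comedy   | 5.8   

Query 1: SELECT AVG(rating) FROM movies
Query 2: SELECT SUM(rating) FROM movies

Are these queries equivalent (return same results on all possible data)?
No, not equivalent

Query 1 returns: [(4.8999999999999995,)]
Query 2 returns: [(14.7,)]

Reason: AVG vs SUM give different aggregate values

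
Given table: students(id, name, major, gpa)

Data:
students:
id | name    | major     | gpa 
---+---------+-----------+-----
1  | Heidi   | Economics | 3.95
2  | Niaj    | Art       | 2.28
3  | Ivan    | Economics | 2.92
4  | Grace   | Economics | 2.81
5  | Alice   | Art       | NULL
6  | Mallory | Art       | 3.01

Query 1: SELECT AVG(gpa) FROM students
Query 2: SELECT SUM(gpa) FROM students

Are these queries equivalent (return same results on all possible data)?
No, not equivalent

Query 1 returns: [(2.9939999999999998,)]
Query 2 returns: [(14.969999999999999,)]

Reason: AVG vs SUM give different aggregate values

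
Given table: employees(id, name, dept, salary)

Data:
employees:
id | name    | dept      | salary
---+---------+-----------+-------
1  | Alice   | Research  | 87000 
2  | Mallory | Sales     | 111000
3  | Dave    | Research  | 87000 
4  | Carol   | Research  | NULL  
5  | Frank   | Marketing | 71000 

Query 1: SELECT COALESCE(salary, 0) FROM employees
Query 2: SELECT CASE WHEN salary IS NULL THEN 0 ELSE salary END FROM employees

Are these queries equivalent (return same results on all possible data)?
Yes, equivalent

Both queries return: [(0,), (71000,), (87000,), (87000,), (111000,)]

Reason: COALESCE vs CASE for NULL handling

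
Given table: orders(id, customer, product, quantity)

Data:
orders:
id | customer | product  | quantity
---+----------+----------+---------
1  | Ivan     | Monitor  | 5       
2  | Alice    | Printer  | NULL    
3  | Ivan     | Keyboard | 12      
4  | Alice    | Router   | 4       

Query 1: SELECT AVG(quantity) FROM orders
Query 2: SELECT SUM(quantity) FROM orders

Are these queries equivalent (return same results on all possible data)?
No, not equivalent

Query 1 returns: [(7.0,)]
Query 2 returns: [(21,)]

Reason: AVG vs SUM give different aggregate values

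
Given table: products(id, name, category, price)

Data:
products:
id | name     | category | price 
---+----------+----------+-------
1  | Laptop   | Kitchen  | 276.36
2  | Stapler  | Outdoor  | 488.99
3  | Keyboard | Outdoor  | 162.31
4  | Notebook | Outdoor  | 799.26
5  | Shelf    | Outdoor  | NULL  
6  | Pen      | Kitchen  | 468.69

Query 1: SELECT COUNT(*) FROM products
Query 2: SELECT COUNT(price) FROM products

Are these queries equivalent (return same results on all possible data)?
No, not equivalent

Query 1 returns: [(6,)]
Query 2 returns: [(5,)]

Reason: COUNT(*) includes NULLs, COUNT(column) excludes them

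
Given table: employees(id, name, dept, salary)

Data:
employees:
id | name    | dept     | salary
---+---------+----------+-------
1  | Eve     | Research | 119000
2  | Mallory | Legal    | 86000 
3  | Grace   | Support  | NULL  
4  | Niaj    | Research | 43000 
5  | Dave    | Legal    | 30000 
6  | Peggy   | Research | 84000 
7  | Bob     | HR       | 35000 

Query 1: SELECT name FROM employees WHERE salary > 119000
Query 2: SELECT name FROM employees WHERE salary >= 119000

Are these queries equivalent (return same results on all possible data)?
No, not equivalent

Query 1 returns: []
Query 2 returns: [('Eve',)]

Reason: > vs >= gives different results when salary = 119000 exists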